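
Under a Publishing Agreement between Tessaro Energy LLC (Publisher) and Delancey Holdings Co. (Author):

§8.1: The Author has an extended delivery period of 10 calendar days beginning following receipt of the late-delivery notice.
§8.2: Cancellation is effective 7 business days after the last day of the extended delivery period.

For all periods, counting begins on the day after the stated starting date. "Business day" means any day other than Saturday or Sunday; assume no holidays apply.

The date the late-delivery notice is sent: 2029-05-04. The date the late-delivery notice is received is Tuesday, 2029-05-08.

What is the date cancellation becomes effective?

Adding 10 calendar days to 2029-05-08 gives 2029-05-18, which is the last day of the extended delivery period.
The date cancellation becomes effective: counting 7 business days from Friday, 2029-05-18 (May 21, May 22, May 23, May 24, May 25, May 28, May 29, skipping weekends) reaches Tuesday, 2029-05-29.

2029-05-29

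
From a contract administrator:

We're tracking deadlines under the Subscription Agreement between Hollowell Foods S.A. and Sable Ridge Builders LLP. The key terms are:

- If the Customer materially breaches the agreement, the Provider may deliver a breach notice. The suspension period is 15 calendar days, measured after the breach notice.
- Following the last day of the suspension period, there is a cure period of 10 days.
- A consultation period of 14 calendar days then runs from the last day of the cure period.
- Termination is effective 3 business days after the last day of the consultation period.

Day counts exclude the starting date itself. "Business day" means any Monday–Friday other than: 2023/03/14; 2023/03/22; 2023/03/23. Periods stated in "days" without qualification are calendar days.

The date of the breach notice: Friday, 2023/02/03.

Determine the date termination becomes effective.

2023/03/17

The last day of the suspension period: 2023/02/03 + 15 days = 2023/02/18.
The last day of the cure period: 2023/02/18 + 10 days = 2023/02/28.
Adding 14 calendar days to 2023/02/28 gives 2023/03/14, which is the last day of the consultation period.
From Tuesday, 2023/03/14, 3 business days (Mar 15, Mar 16, Mar 17, skipping weekends) brings us to Friday, 2023/03/17, which is the date termination becomes effective.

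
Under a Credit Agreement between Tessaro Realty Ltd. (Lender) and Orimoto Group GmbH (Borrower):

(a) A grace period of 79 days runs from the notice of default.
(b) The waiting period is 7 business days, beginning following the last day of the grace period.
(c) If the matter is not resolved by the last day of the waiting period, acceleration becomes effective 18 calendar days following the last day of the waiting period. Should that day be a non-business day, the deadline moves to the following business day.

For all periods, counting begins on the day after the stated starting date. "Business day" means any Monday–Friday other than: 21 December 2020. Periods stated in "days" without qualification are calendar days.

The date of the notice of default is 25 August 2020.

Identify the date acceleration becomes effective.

The last day of the grace period: 25 August 2020 + 79 days = 12 November 2020.
The last day of the waiting period: counting 7 business days from Thursday, 12 November 2020 (Nov 13, Nov 16, Nov 17, Nov 18, Nov 19, Nov 20, Nov 23, skipping weekends) reaches Monday, 23 November 2020.
The date acceleration becomes effective: 18 calendar days after 23 November 2020 is 11 December 2020. 11 December 2020 is a Friday and is not a listed holiday, so no roll-forward applies.

11 December 2020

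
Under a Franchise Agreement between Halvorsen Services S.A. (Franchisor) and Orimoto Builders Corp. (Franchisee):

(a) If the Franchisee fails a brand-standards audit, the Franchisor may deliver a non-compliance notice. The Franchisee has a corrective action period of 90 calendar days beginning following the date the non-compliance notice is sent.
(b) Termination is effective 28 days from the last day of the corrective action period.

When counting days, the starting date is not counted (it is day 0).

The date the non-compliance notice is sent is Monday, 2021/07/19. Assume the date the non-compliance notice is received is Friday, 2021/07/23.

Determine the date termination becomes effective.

The last day of the corrective action period: 90 calendar days after 2021/07/19 is 2021/10/17.
The date termination becomes effective: 2021/10/17 + 28 days = 2021/11/14.

2021/11/14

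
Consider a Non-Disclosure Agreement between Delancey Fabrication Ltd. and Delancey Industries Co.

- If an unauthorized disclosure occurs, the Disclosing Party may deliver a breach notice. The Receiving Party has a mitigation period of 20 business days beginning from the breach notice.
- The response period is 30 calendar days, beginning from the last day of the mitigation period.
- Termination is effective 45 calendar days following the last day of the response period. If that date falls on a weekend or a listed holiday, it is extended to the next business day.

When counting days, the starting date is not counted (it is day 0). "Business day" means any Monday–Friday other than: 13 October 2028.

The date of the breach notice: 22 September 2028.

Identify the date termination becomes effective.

8 January 2029

The last day of the mitigation period: counting 20 business days from Friday, 22 September 2028 (Sep 25, Sep 26, Sep 27, Sep 28, …, Oct 19, Oct 20, Oct 23, skipping weekends and the listed holiday on Oct 13) reaches Monday, 23 October 2028.
The last day of the response period: 30 calendar days after 23 October 2028 is 22 November 2028.
The date termination becomes effective: 45 calendar days after 22 November 2028 is 6 January 2029. That falls on a Saturday, so it rolls to the next business day, Monday, 8 January 2029.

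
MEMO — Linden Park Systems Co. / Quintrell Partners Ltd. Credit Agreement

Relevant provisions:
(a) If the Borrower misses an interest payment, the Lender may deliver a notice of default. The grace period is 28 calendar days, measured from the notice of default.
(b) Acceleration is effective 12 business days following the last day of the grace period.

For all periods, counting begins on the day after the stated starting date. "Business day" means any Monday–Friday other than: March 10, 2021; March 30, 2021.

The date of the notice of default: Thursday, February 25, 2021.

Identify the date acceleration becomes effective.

April 13, 2021

The last day of the grace period: 28 calendar days after February 25, 2021 is March 25, 2021.
The date acceleration becomes effective: counting 12 business days from Thursday, March 25, 2021 (Mar 26, Mar 29, Mar 31, Apr 1, …, Apr 9, Apr 12, Apr 13, skipping weekends and the listed holiday on Mar 30) reaches Tuesday, April 13, 2021.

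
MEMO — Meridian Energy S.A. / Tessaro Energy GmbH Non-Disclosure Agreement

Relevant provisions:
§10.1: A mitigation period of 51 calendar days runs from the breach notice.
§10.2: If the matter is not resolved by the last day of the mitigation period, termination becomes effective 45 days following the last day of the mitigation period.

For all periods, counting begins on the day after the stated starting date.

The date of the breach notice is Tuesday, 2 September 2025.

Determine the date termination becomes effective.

7 December 2025

The last day of the mitigation period: 2 September 2025 + 51 days = 23 October 2025.
Adding 45 calendar days to 23 October 2025 gives 7 December 2025, which is the date termination becomes effective.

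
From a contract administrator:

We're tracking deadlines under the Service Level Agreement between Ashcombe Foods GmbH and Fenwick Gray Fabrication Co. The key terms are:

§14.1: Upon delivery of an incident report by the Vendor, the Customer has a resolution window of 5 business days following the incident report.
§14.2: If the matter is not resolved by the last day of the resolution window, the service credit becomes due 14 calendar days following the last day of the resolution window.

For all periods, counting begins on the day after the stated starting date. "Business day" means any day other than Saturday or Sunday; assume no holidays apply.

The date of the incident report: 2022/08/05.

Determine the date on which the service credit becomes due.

The last day of the resolution window: counting 5 business days from Friday, 2022/08/05 (Aug 8, Aug 9, Aug 10, Aug 11, Aug 12, skipping weekends) reaches Friday, 2022/08/12.
The date on which the service credit becomes due: 14 calendar days after 2022/08/12 is 2022/08/26.

2022/08/26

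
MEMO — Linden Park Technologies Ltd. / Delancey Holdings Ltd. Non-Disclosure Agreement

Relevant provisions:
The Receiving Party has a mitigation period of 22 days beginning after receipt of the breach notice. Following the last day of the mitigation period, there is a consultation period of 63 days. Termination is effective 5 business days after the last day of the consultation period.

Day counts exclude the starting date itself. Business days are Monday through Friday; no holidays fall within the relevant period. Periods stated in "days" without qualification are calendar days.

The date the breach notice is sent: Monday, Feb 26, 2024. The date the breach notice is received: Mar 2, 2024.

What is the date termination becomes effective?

Adding 22 calendar days to Mar 2, 2024 gives Mar 24, 2024, which is the last day of the mitigation period.
Adding 63 calendar days to Mar 24, 2024 gives May 26, 2024, which is the last day of the consultation period.
The date termination becomes effective: counting 5 business days from Sunday, May 26, 2024 (May 27, May 28, May 29, May 30, May 31, skipping weekends) reaches Friday, May 31, 2024.

May 31, 2024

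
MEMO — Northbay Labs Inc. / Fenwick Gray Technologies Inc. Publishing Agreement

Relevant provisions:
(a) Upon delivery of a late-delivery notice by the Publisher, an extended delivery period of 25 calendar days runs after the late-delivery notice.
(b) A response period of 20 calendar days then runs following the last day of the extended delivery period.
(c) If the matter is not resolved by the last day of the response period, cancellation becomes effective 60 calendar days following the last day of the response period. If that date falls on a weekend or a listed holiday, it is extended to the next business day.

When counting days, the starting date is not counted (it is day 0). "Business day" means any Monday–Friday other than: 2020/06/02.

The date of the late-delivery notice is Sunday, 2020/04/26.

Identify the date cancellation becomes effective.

The last day of the extended delivery period: 25 calendar days after 2020/04/26 is 2020/05/21.
The last day of the response period: 2020/05/21 + 20 days = 2020/06/10.
The date cancellation becomes effective: 2020/06/10 + 60 days = 2020/08/09. That falls on a Sunday, so it rolls to the next business day, Monday, 2020/08/10.

2020/08/10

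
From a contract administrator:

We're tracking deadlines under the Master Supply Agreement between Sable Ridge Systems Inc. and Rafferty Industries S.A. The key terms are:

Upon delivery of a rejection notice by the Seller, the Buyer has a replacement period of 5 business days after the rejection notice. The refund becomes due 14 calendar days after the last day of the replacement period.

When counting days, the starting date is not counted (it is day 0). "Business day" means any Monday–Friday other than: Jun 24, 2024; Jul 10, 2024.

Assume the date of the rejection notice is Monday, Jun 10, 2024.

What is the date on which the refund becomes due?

The last day of the replacement period: 5 business days after Monday, Jun 10, 2024, skipping weekends — Jun 11, Jun 12, Jun 13, Jun 14, Jun 17 — lands on Monday, Jun 17, 2024.
The date on which the refund becomes due: 14 calendar days after Jun 17, 2024 is Jul 1, 2024.

Jul 1, 2024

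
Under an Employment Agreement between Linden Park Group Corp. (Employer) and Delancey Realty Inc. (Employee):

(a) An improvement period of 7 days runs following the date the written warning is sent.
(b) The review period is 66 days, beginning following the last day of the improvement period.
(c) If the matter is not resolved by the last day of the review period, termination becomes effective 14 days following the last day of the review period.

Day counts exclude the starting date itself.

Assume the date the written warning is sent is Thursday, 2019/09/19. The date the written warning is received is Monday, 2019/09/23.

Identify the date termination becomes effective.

2019/12/15

The last day of the improvement period: 7 calendar days after 2019/09/19 is 2019/09/26.
The last day of the review period: 66 calendar days after 2019/09/26 is 2019/12/01.
The date termination becomes effective: 14 calendar days after 2019/12/01 is 2019/12/15.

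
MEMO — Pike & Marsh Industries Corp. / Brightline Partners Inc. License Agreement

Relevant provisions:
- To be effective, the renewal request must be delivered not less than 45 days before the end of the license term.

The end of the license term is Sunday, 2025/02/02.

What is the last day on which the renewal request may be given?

2024/12/19

Counting back 45 calendar days from 2025/02/02 gives 2024/12/19.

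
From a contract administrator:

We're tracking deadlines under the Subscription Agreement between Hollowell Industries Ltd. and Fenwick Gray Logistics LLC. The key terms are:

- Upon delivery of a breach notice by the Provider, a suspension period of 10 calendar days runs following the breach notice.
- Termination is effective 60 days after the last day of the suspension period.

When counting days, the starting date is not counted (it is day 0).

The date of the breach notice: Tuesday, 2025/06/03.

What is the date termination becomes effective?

2025/08/12

The last day of the suspension period: 2025/06/03 + 10 days = 2025/06/13.
The date termination becomes effective: 2025/06/13 + 60 days = 2025/08/12.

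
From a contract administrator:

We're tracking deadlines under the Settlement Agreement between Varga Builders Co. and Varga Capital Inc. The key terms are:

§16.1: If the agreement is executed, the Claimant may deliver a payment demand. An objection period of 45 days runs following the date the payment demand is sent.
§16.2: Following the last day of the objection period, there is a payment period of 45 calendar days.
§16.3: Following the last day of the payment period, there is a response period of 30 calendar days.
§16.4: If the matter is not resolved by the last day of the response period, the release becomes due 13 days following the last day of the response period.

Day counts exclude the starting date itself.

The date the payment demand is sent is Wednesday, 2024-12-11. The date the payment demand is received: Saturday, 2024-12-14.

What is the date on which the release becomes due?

2025-04-23

Adding 45 calendar days to 2024-12-11 gives 2025-01-25, which is the last day of the objection period.
The last day of the payment period: 2025-01-25 + 45 days = 2025-03-11.
The last day of the response period: 30 calendar days after 2025-03-11 is 2025-04-10.
Adding 13 calendar days to 2025-04-10 gives 2025-04-23, which is the date on which the release becomes due.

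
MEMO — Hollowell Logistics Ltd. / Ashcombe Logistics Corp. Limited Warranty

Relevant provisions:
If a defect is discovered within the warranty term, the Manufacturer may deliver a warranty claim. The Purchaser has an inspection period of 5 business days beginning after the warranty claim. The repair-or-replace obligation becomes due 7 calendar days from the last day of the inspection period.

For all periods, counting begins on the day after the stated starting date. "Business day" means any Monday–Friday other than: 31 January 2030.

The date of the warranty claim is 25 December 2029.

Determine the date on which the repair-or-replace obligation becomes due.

The last day of the inspection period: 5 business days after Tuesday, 25 December 2029, skipping weekends — Dec 26, Dec 27, Dec 28, Dec 31, Jan 1 — lands on Tuesday, 1 January 2030.
Adding 7 calendar days to 1 January 2030 gives 8 January 2030, which is the date on which the repair-or-replace obligation becomes due.

8 January 2030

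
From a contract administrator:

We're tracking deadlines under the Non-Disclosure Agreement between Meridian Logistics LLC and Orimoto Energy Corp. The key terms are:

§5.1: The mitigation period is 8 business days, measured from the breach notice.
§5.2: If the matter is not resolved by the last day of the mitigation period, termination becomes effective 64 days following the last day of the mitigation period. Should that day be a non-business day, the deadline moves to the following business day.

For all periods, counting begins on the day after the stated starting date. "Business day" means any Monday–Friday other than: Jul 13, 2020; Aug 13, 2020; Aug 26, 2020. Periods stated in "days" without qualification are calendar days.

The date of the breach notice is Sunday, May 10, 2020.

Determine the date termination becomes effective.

Jul 23, 2020

The last day of the mitigation period: 8 business days after Sunday, May 10, 2020, skipping weekends — May 11, May 12, May 13, May 14, May 15, May 18, May 19, May 20 — lands on Wednesday, May 20, 2020.
The date termination becomes effective: May 20, 2020 + 64 days = Jul 23, 2020. Jul 23, 2020 is a Thursday and is not a listed holiday, so no roll-forward applies.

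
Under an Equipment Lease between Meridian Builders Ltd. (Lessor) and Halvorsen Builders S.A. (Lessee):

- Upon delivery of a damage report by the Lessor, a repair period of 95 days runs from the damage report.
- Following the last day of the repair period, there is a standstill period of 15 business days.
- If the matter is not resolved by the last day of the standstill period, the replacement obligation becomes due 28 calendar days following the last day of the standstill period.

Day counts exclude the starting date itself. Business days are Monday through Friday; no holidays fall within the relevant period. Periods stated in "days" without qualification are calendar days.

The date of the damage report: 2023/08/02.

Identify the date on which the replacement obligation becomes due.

Adding 95 calendar days to 2023/08/02 gives 2023/11/05, which is the last day of the repair period.
The last day of the standstill period: 15 business days after Sunday, 2023/11/05, skipping weekends — Nov 6, Nov 7, Nov 8, Nov 9, …, Nov 22, Nov 23, Nov 24 — lands on Friday, 2023/11/24.
Adding 28 calendar days to 2023/11/24 gives 2023/12/22, which is the date on which the replacement obligation becomes due.

2023/12/22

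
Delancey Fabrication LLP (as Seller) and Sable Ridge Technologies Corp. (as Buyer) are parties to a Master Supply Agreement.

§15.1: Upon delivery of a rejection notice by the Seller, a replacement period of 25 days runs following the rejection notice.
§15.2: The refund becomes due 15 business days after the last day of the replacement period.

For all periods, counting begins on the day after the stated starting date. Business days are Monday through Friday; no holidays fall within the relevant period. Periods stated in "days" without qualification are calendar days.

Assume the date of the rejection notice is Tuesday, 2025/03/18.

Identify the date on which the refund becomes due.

Adding 25 calendar days to 2025/03/18 gives 2025/04/12, which is the last day of the replacement period.
The date on which the refund becomes due: 15 business days after Saturday, 2025/04/12, skipping weekends — Apr 14, Apr 15, Apr 16, Apr 17, …, Apr 30, May 1, May 2 — lands on Friday, 2025/05/02.

2025/05/02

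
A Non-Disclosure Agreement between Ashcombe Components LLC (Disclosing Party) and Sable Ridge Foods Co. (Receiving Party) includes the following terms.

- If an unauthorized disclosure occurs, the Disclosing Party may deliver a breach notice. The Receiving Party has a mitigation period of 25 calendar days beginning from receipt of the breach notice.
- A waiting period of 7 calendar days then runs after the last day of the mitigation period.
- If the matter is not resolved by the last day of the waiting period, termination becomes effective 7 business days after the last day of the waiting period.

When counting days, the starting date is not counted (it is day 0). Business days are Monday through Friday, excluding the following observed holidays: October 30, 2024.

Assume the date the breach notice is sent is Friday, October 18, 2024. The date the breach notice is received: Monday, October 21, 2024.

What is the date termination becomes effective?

December 3, 2024

Adding 25 calendar days to October 21, 2024 gives November 15, 2024, which is the last day of the mitigation period.
The last day of the waiting period: November 15, 2024 + 7 days = November 22, 2024.
The date termination becomes effective: counting 7 business days from Friday, November 22, 2024 (Nov 25, Nov 26, Nov 27, Nov 28, Nov 29, Dec 2, Dec 3, skipping weekends) reaches Tuesday, December 3, 2024.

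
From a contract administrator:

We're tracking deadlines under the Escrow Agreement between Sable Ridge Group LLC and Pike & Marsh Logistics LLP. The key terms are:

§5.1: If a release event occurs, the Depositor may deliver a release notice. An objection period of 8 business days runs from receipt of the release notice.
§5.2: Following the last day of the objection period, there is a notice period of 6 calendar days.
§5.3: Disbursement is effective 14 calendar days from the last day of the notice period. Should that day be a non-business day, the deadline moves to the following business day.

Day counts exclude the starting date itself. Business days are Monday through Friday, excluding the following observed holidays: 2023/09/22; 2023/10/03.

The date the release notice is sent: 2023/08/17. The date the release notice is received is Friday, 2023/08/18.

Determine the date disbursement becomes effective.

The last day of the objection period: counting 8 business days from Friday, 2023/08/18 (Aug 21, Aug 22, Aug 23, Aug 24, Aug 25, Aug 28, Aug 29, Aug 30, skipping weekends) reaches Wednesday, 2023/08/30.
Adding 6 calendar days to 2023/08/30 gives 2023/09/05, which is the last day of the notice period.
Adding 14 calendar days to 2023/09/05 gives 2023/09/19, which is the date disbursement becomes effective. 2023/09/19 is a Tuesday and is not a listed holiday, so no roll-forward applies.

2023/09/19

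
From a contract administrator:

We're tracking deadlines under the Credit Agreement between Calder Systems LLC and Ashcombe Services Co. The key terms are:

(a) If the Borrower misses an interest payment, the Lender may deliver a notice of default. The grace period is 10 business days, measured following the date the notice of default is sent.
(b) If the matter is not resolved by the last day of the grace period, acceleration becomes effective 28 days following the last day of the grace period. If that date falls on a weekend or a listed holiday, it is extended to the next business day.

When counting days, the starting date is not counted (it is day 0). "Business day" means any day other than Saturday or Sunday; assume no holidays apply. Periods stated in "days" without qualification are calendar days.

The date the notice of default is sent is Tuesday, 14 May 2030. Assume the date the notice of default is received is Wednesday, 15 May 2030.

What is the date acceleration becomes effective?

The last day of the grace period: counting 10 business days from Tuesday, 14 May 2030 (May 15, May 16, May 17, May 20, May 21, May 22, May 23, May 24, May 27, May 28, skipping weekends) reaches Tuesday, 28 May 2030.
Adding 28 calendar days to 28 May 2030 gives 25 June 2030, which is the date acceleration becomes effective. 25 June 2030 is a Tuesday, so no roll-forward applies.

25 June 2030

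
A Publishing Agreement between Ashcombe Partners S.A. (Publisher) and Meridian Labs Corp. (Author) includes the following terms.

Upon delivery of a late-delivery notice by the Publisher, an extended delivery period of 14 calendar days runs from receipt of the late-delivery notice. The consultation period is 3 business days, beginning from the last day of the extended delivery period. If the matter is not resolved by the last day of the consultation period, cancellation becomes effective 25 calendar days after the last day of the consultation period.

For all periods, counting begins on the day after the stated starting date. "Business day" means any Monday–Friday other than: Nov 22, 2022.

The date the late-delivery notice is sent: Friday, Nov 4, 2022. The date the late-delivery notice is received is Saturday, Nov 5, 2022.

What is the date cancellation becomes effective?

Dec 19, 2022

The last day of the extended delivery period: Nov 5, 2022 + 14 days = Nov 19, 2022.
From Saturday, Nov 19, 2022, 3 business days (Nov 21, Nov 23, Nov 24, skipping weekends and the listed holiday on Nov 22) brings us to Thursday, Nov 24, 2022, which is the last day of the consultation period.
The date cancellation becomes effective: Nov 24, 2022 + 25 days = Dec 19, 2022.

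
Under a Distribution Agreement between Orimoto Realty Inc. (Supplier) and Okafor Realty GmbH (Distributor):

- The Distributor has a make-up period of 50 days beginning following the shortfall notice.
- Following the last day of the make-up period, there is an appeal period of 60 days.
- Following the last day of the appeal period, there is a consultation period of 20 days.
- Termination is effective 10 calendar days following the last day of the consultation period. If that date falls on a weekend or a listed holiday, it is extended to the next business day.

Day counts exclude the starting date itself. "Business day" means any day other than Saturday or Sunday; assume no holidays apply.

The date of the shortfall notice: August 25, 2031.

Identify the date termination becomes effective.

Adding 50 calendar days to August 25, 2031 gives October 14, 2031, which is the last day of the make-up period.
The last day of the appeal period: October 14, 2031 + 60 days = December 13, 2031.
The last day of the consultation period: 20 calendar days after December 13, 2031 is January 2, 2032.
The date termination becomes effective: 10 calendar days after January 2, 2032 is January 12, 2032. January 12, 2032 is a Monday, so no roll-forward applies.

January 12, 2032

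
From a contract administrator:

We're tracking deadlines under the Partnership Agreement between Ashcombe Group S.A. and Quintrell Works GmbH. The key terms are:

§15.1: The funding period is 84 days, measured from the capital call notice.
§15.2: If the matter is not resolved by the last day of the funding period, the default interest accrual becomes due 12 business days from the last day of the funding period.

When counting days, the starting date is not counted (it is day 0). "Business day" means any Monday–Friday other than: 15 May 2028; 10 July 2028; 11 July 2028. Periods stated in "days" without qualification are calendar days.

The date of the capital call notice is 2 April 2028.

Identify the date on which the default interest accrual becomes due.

13 July 2028

The last day of the funding period: 2 April 2028 + 84 days = 25 June 2028.
From Sunday, 25 June 2028, 12 business days (Jun 26, Jun 27, Jun 28, Jun 29, …, Jul 7, Jul 12, Jul 13, skipping weekends and the listed holidays on Jul 10, Jul 11) brings us to Thursday, 13 July 2028, which is the date on which the default interest accrual becomes due.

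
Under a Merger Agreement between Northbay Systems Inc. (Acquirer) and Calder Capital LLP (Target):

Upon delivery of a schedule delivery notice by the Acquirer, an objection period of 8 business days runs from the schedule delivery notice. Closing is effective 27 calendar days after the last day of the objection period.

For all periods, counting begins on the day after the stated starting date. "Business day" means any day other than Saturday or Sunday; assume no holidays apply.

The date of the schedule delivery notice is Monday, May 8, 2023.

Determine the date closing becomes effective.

The last day of the objection period: 8 business days after Monday, May 8, 2023, skipping weekends — May 9, May 10, May 11, May 12, May 15, May 16, May 17, May 18 — lands on Thursday, May 18, 2023.
The date closing becomes effective: May 18, 2023 + 27 days = June 14, 2023.

June 14, 2023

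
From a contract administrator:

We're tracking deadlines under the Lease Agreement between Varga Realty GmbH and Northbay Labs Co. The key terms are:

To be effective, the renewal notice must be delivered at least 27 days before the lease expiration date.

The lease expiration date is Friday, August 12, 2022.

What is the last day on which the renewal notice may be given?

Counting back 27 calendar days from August 12, 2022 gives July 16, 2022.

July 16, 2022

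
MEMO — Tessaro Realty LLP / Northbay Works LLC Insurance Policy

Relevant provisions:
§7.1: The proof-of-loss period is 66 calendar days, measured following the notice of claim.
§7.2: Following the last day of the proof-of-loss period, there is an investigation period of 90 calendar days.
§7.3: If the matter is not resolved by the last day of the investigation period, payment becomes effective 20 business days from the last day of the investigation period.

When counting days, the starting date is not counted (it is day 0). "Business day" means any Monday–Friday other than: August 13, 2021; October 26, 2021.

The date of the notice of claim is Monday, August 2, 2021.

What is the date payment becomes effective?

Adding 66 calendar days to August 2, 2021 gives October 7, 2021, which is the last day of the proof-of-loss period.
The last day of the investigation period: October 7, 2021 + 90 days = January 5, 2022.
From Wednesday, January 5, 2022, 20 business days (Jan 6, Jan 7, Jan 10, Jan 11, …, Jan 31, Feb 1, Feb 2, skipping weekends) brings us to Wednesday, February 2, 2022, which is the date payment becomes effective.

February 2, 2022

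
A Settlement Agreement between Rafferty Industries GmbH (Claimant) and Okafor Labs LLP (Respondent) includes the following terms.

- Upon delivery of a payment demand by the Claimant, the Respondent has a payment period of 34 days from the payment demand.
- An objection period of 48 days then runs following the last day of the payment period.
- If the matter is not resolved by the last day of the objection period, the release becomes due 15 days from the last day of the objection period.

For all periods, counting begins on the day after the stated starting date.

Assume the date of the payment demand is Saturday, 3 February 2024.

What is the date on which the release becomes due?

The last day of the payment period: 34 calendar days after 3 February 2024 is 8 March 2024.
The last day of the objection period: 8 March 2024 + 48 days = 25 April 2024.
The date on which the release becomes due: 15 calendar days after 25 April 2024 is 10 May 2024.

10 May 2024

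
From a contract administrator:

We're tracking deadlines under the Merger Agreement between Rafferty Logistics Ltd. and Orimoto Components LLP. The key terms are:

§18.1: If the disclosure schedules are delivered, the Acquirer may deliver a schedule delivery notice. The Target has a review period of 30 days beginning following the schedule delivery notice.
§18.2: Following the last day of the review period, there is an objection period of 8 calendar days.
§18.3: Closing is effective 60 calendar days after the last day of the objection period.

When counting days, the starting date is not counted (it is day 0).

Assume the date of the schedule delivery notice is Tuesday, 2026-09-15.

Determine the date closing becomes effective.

The last day of the review period: 30 calendar days after 2026-09-15 is 2026-10-15.
Adding 8 calendar days to 2026-10-15 gives 2026-10-23, which is the last day of the objection period.
The date closing becomes effective: 2026-10-23 + 60 days = 2026-12-22.

2026-12-22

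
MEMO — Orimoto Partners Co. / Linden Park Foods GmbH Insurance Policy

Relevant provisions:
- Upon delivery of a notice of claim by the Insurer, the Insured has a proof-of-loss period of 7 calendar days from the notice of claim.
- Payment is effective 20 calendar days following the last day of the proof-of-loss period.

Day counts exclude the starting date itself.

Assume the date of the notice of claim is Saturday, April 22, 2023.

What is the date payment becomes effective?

The last day of the proof-of-loss period: April 22, 2023 + 7 days = April 29, 2023.
Adding 20 calendar days to April 29, 2023 gives May 19, 2023, which is the date payment becomes effective.

May 19, 2023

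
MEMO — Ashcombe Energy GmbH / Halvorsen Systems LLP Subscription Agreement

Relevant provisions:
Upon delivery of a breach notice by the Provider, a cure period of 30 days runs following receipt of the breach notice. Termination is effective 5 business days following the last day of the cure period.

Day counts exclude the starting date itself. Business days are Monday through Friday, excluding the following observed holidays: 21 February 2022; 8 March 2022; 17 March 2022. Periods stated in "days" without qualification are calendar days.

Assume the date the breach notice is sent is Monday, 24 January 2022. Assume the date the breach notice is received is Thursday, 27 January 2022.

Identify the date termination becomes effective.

4 March 2022

Adding 30 calendar days to 27 January 2022 gives 26 February 2022, which is the last day of the cure period.
The date termination becomes effective: 5 business days after Saturday, 26 February 2022, skipping weekends — Feb 28, Mar 1, Mar 2, Mar 3, Mar 4 — lands on Friday, 4 March 2022.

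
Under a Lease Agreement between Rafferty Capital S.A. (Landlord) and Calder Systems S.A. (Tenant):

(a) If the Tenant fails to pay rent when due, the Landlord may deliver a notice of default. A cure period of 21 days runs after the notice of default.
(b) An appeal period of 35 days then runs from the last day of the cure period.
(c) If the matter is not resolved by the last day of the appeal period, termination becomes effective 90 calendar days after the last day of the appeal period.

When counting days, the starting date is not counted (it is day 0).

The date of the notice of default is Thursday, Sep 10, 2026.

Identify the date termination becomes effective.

The last day of the cure period: Sep 10, 2026 + 21 days = Oct 1, 2026.
The last day of the appeal period: Oct 1, 2026 + 35 days = Nov 5, 2026.
The date termination becomes effective: 90 calendar days after Nov 5, 2026 is Feb 3, 2027.

Feb 3, 2027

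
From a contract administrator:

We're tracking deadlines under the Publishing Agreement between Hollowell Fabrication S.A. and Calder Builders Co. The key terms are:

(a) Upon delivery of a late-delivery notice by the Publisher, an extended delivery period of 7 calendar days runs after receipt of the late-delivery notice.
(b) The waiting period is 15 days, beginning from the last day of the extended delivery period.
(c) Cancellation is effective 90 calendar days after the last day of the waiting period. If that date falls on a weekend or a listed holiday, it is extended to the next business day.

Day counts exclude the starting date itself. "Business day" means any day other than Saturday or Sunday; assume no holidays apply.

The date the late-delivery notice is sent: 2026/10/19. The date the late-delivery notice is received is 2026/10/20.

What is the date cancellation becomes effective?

The last day of the extended delivery period: 2026/10/20 + 7 days = 2026/10/27.
The last day of the waiting period: 15 calendar days after 2026/10/27 is 2026/11/11.
The date cancellation becomes effective: 2026/11/11 + 90 days = 2027/02/09. 2027/02/09 is a Tuesday, so no roll-forward applies.

2027/02/09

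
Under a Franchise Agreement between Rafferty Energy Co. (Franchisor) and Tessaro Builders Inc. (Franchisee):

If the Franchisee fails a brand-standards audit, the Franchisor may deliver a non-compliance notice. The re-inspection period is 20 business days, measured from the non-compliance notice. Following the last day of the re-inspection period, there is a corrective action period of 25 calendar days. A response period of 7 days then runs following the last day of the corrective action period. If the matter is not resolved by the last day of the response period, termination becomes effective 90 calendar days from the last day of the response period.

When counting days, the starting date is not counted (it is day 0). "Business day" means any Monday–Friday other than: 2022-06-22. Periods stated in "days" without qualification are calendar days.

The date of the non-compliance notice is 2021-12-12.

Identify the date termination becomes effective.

The last day of the re-inspection period: counting 20 business days from Sunday, 2021-12-12 (Dec 13, Dec 14, Dec 15, Dec 16, …, Jan 5, Jan 6, Jan 7, skipping weekends) reaches Friday, 2022-01-07.
The last day of the corrective action period: 2022-01-07 + 25 days = 2022-02-01.
Adding 7 calendar days to 2022-02-01 gives 2022-02-08, which is the last day of the response period.
The date termination becomes effective: 90 calendar days after 2022-02-08 is 2022-05-09.

2022-05-09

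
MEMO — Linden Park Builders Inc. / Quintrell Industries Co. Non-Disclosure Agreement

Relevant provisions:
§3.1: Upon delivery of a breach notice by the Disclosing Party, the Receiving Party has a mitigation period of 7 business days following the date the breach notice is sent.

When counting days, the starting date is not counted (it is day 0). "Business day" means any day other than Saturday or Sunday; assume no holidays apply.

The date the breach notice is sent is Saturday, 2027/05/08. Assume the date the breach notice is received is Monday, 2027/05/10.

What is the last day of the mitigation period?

The last day of the mitigation period: counting 7 business days from Saturday, 2027/05/08 (May 10, May 11, May 12, May 13, May 14, May 17, May 18, skipping weekends) reaches Tuesday, 2027/05/18.

2027/05/18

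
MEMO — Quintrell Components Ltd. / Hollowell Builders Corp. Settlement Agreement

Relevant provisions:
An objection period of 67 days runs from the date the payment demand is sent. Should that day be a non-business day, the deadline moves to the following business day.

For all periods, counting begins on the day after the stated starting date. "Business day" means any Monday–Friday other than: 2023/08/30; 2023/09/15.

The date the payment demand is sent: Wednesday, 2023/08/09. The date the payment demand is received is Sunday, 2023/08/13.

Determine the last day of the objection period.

2023/10/16

The last day of the objection period: 67 calendar days after 2023/08/09 is 2023/10/15. That falls on a Sunday, so it rolls to the next business day, Monday, 2023/10/16.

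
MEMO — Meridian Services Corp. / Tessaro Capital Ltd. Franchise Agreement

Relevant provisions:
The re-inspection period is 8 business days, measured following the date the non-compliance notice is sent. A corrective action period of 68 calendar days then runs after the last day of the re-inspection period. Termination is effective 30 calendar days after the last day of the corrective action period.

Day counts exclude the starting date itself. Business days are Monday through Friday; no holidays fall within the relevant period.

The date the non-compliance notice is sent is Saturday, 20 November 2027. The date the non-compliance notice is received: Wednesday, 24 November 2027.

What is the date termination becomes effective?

8 March 2028

The last day of the re-inspection period: counting 8 business days from Saturday, 20 November 2027 (Nov 22, Nov 23, Nov 24, Nov 25, Nov 26, Nov 29, Nov 30, Dec 1, skipping weekends) reaches Wednesday, 1 December 2027.
The last day of the corrective action period: 68 calendar days after 1 December 2027 is 7 February 2028.
The date termination becomes effective: 30 calendar days after 7 February 2028 is 8 March 2028.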